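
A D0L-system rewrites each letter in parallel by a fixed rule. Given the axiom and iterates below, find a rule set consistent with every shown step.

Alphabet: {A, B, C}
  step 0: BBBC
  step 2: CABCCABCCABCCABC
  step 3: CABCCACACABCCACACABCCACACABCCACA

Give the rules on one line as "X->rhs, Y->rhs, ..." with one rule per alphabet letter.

A->BC, B->CA, C->CA

  step 2 ⇒ step 3: CABCCABCCABCCABC ⇒ CA·BC·CA·CA·CA·BC·CA·CA·CA·BC·CA·CA·CA·BC·CA·CA
    A ↦ BC
    B ↦ CA
    C ↦ CA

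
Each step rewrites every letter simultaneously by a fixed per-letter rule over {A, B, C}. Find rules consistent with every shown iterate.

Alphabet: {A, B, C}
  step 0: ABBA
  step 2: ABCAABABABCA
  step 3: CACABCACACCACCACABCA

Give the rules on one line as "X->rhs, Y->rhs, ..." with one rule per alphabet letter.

  step 2 ⇒ step 3: ABCAABABABCA ⇒ CA·C·AB·CA·CA·C·CA·C·CA·C·AB·CA
    A ↦ CA
    B ↦ C
    C ↦ AB

A->CA, B->C, C->AB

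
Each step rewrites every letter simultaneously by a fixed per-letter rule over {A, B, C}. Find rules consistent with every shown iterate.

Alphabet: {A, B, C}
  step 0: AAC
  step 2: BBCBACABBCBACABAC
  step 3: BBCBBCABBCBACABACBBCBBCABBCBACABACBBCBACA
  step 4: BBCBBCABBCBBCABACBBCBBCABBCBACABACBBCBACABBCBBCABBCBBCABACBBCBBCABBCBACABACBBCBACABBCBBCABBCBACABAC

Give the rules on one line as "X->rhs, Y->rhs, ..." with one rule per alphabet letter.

  step 3 ⇒ step 4: BBCBBCABBCBACABACBBCBBCABBCBACABACBBCBACA ⇒ BBC·BBC·A·BBC·BBC·A·BAC·BBC·BBC·A·BBC·BAC·A·BAC·BBC·BAC·A·BBC·BBC·A·BBC·BBC·A·BAC·BBC·BBC·A·BBC·BAC·A·BAC·BBC·BAC·A·BBC·BBC·A·BBC·BAC·A·BAC
    A ↦ BAC
    B ↦ BBC
    C ↦ A

A->BAC, B->BBC, C->A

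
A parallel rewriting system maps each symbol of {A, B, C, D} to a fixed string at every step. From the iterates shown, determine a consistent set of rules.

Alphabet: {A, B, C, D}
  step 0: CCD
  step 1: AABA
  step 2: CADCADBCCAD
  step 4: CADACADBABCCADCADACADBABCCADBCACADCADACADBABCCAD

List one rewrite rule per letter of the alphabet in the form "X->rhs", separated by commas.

A->CAD, B->BC, C->A, D->BA

  step 1 ⇒ step 2: AABA ⇒ CAD·CAD·BC·CAD
    A ↦ CAD
    B ↦ BC
  step 0 ⇒ step 1: CCD ⇒ A·A·BA
    C ↦ A
  step 0 ⇒ step 1: CCD ⇒ A·A·BA
    D ↦ BA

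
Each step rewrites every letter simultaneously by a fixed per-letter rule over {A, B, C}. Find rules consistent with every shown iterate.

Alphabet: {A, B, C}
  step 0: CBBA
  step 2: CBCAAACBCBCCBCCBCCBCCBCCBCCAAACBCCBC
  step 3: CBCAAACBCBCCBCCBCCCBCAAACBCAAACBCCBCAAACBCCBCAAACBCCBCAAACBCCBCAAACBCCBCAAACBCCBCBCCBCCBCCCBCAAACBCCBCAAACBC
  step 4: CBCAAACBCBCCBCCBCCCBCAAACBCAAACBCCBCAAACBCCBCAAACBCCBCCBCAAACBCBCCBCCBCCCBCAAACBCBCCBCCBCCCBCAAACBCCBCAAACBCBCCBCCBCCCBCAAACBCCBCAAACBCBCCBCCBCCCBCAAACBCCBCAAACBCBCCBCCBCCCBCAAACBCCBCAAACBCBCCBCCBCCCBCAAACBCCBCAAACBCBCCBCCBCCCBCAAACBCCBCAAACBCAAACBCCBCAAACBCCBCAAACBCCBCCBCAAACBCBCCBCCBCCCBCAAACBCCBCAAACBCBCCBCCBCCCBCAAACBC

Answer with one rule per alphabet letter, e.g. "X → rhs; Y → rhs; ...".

A->BCC, B->AAA, C->CBC

  step 3 ⇒ step 4: CBCAAACBCBCCBCCBCCCBCAAACBCAAACBCCBCAAACBCCBCAAACBCCBCAAACBCCBCAAACBCCBCAAACBCCBCBCCBCCBCCCBCAAACBCCBCAAACBC ⇒ CBC·AAA·CBC·BCC·BCC·BCC·CBC·AAA·CBC·AAA·CBC·CBC·AAA·CBC·CBC·AAA·CBC·CBC·CBC·AAA·CBC·BCC·BCC·BCC·CBC·AAA·CBC·BCC·BCC·BCC·CBC·AAA·CBC·CBC·AAA·CBC·BCC·BCC·BCC·CBC·AAA·CBC·CBC·AAA·CBC·BCC·BCC·BCC·CBC·AAA·CBC·CBC·AAA·CBC·BCC·BCC·BCC·CBC·AAA·CBC·CBC·AAA·CBC·BCC·BCC·BCC·CBC·AAA·CBC·CBC·AAA·CBC·BCC·BCC·BCC·CBC·AAA·CBC·CBC·AAA·CBC·AAA·CBC·CBC·AAA·CBC·CBC·AAA·CBC·CBC·CBC·AAA·CBC·BCC·BCC·BCC·CBC·AAA·CBC·CBC·AAA·CBC·BCC·BCC·BCC·CBC·AAA·CBC
    A ↦ BCC
    B ↦ AAA
    C ↦ CBC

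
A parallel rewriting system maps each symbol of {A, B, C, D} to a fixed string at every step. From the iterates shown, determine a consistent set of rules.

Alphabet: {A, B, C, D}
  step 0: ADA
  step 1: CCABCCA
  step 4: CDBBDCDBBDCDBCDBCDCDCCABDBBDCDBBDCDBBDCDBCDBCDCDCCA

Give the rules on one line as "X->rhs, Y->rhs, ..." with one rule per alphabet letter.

  step 0 ⇒ step 1: ADA ⇒ CCA·B·CCA
    A ↦ CCA
    D ↦ B
    B ↦ BD  (constrained at step 1)
    C ↦ CD  (constrained at step 1)

A->CCA, B->BD, C->CD, D->B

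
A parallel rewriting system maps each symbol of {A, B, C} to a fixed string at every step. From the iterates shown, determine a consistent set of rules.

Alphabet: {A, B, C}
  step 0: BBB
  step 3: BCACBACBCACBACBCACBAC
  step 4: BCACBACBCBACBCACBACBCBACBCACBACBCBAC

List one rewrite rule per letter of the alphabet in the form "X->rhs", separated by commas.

A->B, B->BC, C->AC

  step 3 ⇒ step 4: BCACBACBCACBACBCACBAC ⇒ BC·AC·B·AC·BC·B·AC·BC·AC·B·AC·BC·B·AC·BC·AC·B·AC·BC·B·AC
    A ↦ B
    B ↦ BC
    C ↦ AC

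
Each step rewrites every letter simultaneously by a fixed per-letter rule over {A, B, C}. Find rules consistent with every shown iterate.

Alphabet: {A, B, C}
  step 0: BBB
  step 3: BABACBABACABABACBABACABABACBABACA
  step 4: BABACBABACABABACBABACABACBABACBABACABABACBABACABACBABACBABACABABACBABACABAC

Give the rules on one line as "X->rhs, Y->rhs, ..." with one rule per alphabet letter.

A->BAC, B->BA, C->A

  step 3 ⇒ step 4: BABACBABACABABACBABACABABACBABACA ⇒ BA·BAC·BA·BAC·A·BA·BAC·BA·BAC·A·BAC·BA·BAC·BA·BAC·A·BA·BAC·BA·BAC·A·BAC·BA·BAC·BA·BAC·A·BA·BAC·BA·BAC·A·BAC
    A ↦ BAC
    B ↦ BA
    C ↦ A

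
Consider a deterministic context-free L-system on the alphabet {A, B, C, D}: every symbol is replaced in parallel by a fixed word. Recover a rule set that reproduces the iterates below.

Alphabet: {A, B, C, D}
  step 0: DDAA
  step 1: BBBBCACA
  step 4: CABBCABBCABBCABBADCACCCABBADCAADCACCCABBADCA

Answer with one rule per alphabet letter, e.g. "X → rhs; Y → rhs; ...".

  step 0 ⇒ step 1: DDAA ⇒ BB·BB·CA·CA
    A ↦ CA
    D ↦ BB
    B ↦ C  (constrained at step 1)
    C ↦ AD  (constrained at step 1)

A->CA, B->C, C->AD, D->BB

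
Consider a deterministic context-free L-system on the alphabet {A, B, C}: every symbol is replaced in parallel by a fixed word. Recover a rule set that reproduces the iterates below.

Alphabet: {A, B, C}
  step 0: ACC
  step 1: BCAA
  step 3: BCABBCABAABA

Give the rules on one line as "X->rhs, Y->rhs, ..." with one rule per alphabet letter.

  step 0 ⇒ step 1: ACC ⇒ BC·A·A
    A ↦ BC
    C ↦ A
    B ↦ AB  (constrained at step 1)

A->BC, B->AB, C->A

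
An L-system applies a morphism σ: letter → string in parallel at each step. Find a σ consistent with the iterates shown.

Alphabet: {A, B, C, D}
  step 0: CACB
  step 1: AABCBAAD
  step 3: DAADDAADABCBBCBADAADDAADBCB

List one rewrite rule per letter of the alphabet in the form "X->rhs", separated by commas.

  step 0 ⇒ step 1: CACB ⇒ AA·BCB·AA·D
    A ↦ BCB
    B ↦ D
    C ↦ AA
    D ↦ A  (constrained at step 1)

A->BCB, B->D, C->AA, D->A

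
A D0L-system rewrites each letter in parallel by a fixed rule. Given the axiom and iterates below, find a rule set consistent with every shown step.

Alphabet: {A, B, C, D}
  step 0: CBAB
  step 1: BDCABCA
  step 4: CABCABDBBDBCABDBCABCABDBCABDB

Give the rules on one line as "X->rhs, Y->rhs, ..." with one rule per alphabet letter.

A->B, B->CA, C->BD, D->B

  step 0 ⇒ step 1: CBAB ⇒ BD·CA·B·CA
    A ↦ B
    B ↦ CA
    C ↦ BD
    D ↦ B  (constrained at step 1)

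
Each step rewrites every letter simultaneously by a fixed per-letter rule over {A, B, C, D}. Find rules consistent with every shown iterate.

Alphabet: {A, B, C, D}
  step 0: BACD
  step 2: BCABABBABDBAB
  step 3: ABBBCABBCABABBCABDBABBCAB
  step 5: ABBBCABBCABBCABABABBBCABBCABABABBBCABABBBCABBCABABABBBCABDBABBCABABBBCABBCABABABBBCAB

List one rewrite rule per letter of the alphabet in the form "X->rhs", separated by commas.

  step 2 ⇒ step 3: BCABABBABDBAB ⇒ AB·B·BC·AB·BC·AB·AB·BC·AB·DB·AB·BC·AB
    A ↦ BC
    B ↦ AB
    C ↦ B
    D ↦ DB

A->BC, B->AB, C->B, D->DB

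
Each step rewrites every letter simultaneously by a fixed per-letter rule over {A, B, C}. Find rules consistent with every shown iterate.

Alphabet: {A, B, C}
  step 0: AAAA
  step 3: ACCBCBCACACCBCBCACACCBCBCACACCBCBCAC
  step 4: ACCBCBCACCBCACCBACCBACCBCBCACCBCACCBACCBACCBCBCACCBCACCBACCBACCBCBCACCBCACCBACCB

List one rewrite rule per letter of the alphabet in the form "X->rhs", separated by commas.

A->AC, B->CAC, C->CB

  step 3 ⇒ step 4: ACCBCBCACACCBCBCACACCBCBCACACCBCBCAC ⇒ AC·CB·CB·CAC·CB·CAC·CB·AC·CB·AC·CB·CB·CAC·CB·CAC·CB·AC·CB·AC·CB·CB·CAC·CB·CAC·CB·AC·CB·AC·CB·CB·CAC·CB·CAC·CB·AC·CB
    A ↦ AC
    B ↦ CAC
    C ↦ CB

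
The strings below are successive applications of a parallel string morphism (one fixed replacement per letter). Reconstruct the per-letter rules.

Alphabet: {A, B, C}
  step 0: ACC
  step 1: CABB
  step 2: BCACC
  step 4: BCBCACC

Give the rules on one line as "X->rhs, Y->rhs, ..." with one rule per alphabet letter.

A->CA, B->C, C->B

  step 1 ⇒ step 2: CABB ⇒ B·CA·C·C
    A ↦ CA
    B ↦ C
    C ↦ B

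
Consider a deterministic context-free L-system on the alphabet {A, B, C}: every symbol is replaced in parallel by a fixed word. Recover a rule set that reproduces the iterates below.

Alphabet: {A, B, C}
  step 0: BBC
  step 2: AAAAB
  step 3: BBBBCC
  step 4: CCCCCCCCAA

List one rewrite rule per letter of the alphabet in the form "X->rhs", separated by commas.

  step 3 ⇒ step 4: BBBBCC ⇒ CC·CC·CC·CC·A·A
    B ↦ CC
    C ↦ A
  step 2 ⇒ step 3: AAAAB ⇒ B·B·B·B·CC
    A ↦ B

A->B, B->CC, C->A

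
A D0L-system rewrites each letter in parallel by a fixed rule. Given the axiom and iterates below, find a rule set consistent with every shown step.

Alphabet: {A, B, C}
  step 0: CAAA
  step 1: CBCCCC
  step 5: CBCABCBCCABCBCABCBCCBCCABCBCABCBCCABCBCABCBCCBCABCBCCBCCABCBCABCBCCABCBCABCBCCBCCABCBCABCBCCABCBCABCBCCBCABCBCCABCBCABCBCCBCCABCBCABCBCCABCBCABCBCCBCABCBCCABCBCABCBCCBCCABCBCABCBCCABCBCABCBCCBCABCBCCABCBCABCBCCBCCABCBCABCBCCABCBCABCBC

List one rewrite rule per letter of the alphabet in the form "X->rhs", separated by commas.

A->C, B->AB, C->CBC

  step 0 ⇒ step 1: CAAA ⇒ CBC·C·C·C
    A ↦ C
    C ↦ CBC
    B ↦ AB  (constrained at step 1)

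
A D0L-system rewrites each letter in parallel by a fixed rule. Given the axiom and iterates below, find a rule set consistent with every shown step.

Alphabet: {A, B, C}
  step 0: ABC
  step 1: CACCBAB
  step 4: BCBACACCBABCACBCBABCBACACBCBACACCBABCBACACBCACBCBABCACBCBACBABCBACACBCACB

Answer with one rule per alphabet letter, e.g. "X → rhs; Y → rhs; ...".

A->CAC, B->CBA, C->B

  step 0 ⇒ step 1: ABC ⇒ CAC·CBA·B
    A ↦ CAC
    B ↦ CBA
    C ↦ B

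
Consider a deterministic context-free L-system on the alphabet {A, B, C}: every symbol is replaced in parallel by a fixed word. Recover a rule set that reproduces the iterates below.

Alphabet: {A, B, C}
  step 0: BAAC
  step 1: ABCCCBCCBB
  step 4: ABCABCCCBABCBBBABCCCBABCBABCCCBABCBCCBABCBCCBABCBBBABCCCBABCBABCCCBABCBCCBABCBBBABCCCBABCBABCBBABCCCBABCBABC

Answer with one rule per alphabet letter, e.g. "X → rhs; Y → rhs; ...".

  step 0 ⇒ step 1: BAAC ⇒ ABC·CCB·CCB·B
    A ↦ CCB
    B ↦ ABC
    C ↦ B

A->CCB, B->ABC, C->B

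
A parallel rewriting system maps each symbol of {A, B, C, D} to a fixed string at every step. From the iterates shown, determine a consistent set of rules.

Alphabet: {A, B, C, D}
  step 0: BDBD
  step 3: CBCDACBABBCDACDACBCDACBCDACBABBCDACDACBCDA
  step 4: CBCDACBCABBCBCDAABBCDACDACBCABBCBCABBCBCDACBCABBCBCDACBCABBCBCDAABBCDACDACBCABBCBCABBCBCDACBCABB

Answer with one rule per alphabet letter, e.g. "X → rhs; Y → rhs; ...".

  step 3 ⇒ step 4: CBCDACBABBCDACDACBCDACBCDACBABBCDACDACBCDA ⇒ CB·CDA·CB·C·ABB·CB·CDA·ABB·CDA·CDA·CB·C·ABB·CB·C·ABB·CB·CDA·CB·C·ABB·CB·CDA·CB·C·ABB·CB·CDA·ABB·CDA·CDA·CB·C·ABB·CB·C·ABB·CB·CDA·CB·C·ABB
    A ↦ ABB
    B ↦ CDA
    C ↦ CB
    D ↦ C

A->ABB, B->CDA, C->CB, D->C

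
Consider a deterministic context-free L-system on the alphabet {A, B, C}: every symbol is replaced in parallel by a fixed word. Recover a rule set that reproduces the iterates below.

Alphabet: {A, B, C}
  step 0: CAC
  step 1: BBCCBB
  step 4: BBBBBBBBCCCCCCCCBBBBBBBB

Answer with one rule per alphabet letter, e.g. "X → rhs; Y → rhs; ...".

  step 0 ⇒ step 1: CAC ⇒ BB·CC·BB
    A ↦ CC
    C ↦ BB
    B ↦ A  (constrained at step 1)

A->CC, B->A, C->BB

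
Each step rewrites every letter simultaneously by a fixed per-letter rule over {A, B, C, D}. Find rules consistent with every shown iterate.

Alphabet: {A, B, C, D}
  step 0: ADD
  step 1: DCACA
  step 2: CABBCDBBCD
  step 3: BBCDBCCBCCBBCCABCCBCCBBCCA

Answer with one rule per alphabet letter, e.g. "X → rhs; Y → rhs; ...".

A->D, B->BCC, C->BBC, D->CA

  step 2 ⇒ step 3: CABBCDBBCD ⇒ BBC·D·BCC·BCC·BBC·CA·BCC·BCC·BBC·CA
    A ↦ D
    B ↦ BCC
    C ↦ BBC
    D ↦ CA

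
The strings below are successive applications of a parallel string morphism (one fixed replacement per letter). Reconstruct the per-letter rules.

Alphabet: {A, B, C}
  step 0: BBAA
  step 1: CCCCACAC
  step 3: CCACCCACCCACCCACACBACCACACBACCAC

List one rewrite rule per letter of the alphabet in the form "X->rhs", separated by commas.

  step 0 ⇒ step 1: BBAA ⇒ CC·CC·AC·AC
    A ↦ AC
    B ↦ CC
    C ↦ BA  (constrained at step 1)

A->AC, B->CC, C->BA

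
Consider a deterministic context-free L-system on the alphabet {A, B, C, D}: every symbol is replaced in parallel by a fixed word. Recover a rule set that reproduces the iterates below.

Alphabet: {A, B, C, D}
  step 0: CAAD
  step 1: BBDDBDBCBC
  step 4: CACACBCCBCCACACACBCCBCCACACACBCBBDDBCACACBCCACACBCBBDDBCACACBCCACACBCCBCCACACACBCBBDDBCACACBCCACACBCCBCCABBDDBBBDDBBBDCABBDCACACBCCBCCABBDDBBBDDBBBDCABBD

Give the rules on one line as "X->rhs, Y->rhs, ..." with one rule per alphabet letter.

  step 0 ⇒ step 1: CAAD ⇒ BBD·DB·DB·CBC
    A ↦ DB
    C ↦ BBD
    D ↦ CBC
    B ↦ CA  (constrained at step 1)

A->DB, B->CA, C->BBD, D->CBC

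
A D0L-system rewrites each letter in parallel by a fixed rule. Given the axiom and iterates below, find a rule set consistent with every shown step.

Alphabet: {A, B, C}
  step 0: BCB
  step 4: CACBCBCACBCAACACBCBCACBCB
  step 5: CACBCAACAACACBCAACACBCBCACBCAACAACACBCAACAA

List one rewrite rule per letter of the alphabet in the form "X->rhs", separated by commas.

A->CB, B->A, C->CA

  step 4 ⇒ step 5: CACBCBCACBCAACACBCBCACBCB ⇒ CA·CB·CA·A·CA·A·CA·CB·CA·A·CA·CB·CB·CA·CB·CA·A·CA·A·CA·CB·CA·A·CA·A
    A ↦ CB
    B ↦ A
    C ↦ CA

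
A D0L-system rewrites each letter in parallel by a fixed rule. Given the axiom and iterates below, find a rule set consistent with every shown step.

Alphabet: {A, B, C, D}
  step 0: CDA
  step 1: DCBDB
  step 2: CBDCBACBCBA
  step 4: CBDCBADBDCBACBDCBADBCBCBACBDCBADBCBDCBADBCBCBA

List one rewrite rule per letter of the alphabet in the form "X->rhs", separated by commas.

  step 1 ⇒ step 2: DCBDB ⇒ CB·D·CBA·CB·CBA
    B ↦ CBA
    C ↦ D
    D ↦ CB
  step 0 ⇒ step 1: CDA ⇒ D·CB·DB
    A ↦ DB

A->DB, B->CBA, C->D, D->CB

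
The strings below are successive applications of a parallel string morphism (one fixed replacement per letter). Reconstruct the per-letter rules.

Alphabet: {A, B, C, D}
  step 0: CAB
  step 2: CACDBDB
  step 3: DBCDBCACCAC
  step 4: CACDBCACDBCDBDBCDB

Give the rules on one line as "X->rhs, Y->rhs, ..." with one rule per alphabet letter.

  step 3 ⇒ step 4: DBCDBCACCAC ⇒ CA·C·DB·CA·C·DB·C·DB·DB·C·DB
    A ↦ C
    B ↦ C
    C ↦ DB
    D ↦ CA

A->C, B->C, C->DB, D->CA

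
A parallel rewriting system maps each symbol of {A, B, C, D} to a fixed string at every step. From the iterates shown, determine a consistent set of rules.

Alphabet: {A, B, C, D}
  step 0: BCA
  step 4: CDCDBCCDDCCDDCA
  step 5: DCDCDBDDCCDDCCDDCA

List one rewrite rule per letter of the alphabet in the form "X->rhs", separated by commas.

  step 4 ⇒ step 5: CDCDBCCDDCCDDCA ⇒ D·C·D·C·DB·D·D·C·C·D·D·C·C·D·DCA
    A ↦ DCA
    B ↦ DB
    C ↦ D
    D ↦ C

A->DCA, B->DB, C->D, D->C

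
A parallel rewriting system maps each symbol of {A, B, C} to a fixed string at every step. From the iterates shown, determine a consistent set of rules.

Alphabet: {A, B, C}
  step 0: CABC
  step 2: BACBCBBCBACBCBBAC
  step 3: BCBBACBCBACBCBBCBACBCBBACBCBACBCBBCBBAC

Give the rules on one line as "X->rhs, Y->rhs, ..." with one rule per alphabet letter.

  step 2 ⇒ step 3: BACBCBBCBACBCBBAC ⇒ BCB·B·AC·BCB·AC·BCB·BCB·AC·BCB·B·AC·BCB·AC·BCB·BCB·B·AC
    A ↦ B
    B ↦ BCB
    C ↦ AC

A->B, B->BCB, C->AC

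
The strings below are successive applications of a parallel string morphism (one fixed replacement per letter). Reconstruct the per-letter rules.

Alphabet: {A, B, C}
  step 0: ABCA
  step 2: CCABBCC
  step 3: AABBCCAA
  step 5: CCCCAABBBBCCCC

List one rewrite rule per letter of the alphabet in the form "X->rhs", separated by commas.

A->BB, B->C, C->A

  step 2 ⇒ step 3: CCABBCC ⇒ A·A·BB·C·C·A·A
    A ↦ BB
    B ↦ C
    C ↦ A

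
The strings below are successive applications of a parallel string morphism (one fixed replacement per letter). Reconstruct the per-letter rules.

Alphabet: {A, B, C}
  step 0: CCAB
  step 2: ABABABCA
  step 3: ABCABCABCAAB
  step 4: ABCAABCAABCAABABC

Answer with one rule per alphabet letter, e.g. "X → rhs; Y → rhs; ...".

A->AB, B->C, C->A

  step 3 ⇒ step 4: ABCABCABCAAB ⇒ AB·C·A·AB·C·A·AB·C·A·AB·AB·C
    A ↦ AB
    B ↦ C
    C ↦ A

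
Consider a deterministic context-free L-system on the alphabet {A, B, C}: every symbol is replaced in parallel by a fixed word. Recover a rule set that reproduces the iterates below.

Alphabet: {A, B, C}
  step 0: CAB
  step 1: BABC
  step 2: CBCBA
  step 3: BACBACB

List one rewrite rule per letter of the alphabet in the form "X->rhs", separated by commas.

A->B, B->C, C->BA

  step 2 ⇒ step 3: CBCBA ⇒ BA·C·BA·C·B
    A ↦ B
    B ↦ C
    C ↦ BA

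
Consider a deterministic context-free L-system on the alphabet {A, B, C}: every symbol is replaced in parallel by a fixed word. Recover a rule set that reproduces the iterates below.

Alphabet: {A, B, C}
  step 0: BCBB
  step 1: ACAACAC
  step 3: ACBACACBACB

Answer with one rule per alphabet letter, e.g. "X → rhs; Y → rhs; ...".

A->B, B->AC, C->A

  step 0 ⇒ step 1: BCBB ⇒ AC·A·AC·AC
    B ↦ AC
    C ↦ A
    A ↦ B  (constrained at step 1)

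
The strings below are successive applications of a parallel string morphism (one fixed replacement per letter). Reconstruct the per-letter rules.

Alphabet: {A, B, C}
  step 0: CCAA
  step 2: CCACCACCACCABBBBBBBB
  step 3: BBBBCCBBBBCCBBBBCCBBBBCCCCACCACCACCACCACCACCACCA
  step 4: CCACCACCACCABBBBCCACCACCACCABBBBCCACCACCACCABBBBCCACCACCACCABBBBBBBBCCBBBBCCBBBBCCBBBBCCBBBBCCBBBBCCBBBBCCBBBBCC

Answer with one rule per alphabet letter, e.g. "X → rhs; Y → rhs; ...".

  step 3 ⇒ step 4: BBBBCCBBBBCCBBBBCCBBBBCCCCACCACCACCACCACCACCACCA ⇒ CCA·CCA·CCA·CCA·BB·BB·CCA·CCA·CCA·CCA·BB·BB·CCA·CCA·CCA·CCA·BB·BB·CCA·CCA·CCA·CCA·BB·BB·BB·BB·CC·BB·BB·CC·BB·BB·CC·BB·BB·CC·BB·BB·CC·BB·BB·CC·BB·BB·CC·BB·BB·CC
    A ↦ CC
    B ↦ CCA
    C ↦ BB

A->CC, B->CCA, C->BB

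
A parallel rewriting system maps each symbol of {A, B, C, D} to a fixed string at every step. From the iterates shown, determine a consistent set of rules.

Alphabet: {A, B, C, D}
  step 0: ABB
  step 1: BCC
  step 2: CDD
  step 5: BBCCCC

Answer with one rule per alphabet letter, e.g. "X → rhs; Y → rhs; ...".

A->B, B->C, C->D, D->AA

  step 1 ⇒ step 2: BCC ⇒ C·D·D
    B ↦ C
    C ↦ D
  step 0 ⇒ step 1: ABB ⇒ B·C·C
    A ↦ B
    D ↦ AA  (constrained at step 2)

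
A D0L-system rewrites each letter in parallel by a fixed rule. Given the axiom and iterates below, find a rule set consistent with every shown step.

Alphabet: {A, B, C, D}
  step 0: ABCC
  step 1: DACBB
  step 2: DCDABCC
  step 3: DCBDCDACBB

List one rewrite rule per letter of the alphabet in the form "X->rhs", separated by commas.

  step 2 ⇒ step 3: DCDABCC ⇒ DC·B·DC·DA·C·B·B
    A ↦ DA
    B ↦ C
    C ↦ B
    D ↦ DC

A->DA, B->C, C->B, D->DC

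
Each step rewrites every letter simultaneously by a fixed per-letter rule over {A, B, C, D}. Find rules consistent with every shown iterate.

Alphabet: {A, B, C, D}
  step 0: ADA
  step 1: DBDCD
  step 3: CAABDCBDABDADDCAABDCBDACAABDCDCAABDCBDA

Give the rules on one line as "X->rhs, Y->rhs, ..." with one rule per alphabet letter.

  step 0 ⇒ step 1: ADA ⇒ D·BDC·D
    A ↦ D
    D ↦ BDC
    B ↦ CAA  (constrained at step 1)
    C ↦ BDA  (constrained at step 1)

A->D, B->CAA, C->BDA, D->BDC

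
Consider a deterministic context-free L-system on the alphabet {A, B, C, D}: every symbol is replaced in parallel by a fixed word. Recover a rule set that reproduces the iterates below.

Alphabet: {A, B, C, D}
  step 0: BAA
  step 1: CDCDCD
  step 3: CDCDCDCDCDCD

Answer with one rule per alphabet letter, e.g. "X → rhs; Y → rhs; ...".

A->CD, B->CD, C->B, D->A

  step 0 ⇒ step 1: BAA ⇒ CD·CD·CD
    A ↦ CD
    B ↦ CD
    C ↦ B  (constrained at step 1)
    D ↦ A  (constrained at step 1)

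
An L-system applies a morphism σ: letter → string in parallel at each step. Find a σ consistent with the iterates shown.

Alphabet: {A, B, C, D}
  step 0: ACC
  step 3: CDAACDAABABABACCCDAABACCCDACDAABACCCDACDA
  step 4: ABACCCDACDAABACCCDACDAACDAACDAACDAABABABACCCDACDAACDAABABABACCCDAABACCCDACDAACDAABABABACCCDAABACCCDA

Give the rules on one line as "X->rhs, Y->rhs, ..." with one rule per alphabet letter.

  step 3 ⇒ step 4: CDAACDAABABABACCCDAABACCCDACDAABACCCDACDA ⇒ AB·ACC·CDA·CDA·AB·ACC·CDA·CDA·A·CDA·A·CDA·A·CDA·AB·AB·AB·ACC·CDA·CDA·A·CDA·AB·AB·AB·ACC·CDA·AB·ACC·CDA·CDA·A·CDA·AB·AB·AB·ACC·CDA·AB·ACC·CDA
    A ↦ CDA
    B ↦ A
    C ↦ AB
    D ↦ ACC

A->CDA, B->A, C->AB, D->ACC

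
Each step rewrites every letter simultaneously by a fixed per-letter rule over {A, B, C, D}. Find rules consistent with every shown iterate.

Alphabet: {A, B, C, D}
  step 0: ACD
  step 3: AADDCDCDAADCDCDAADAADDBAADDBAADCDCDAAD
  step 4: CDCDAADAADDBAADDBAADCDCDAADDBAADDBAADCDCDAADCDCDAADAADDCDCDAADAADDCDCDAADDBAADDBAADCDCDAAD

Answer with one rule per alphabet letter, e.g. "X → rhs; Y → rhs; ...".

A->CD, B->D, C->DB, D->AAD

  step 3 ⇒ step 4: AADDCDCDAADCDCDAADAADDBAADDBAADCDCDAAD ⇒ CD·CD·AAD·AAD·DB·AAD·DB·AAD·CD·CD·AAD·DB·AAD·DB·AAD·CD·CD·AAD·CD·CD·AAD·AAD·D·CD·CD·AAD·AAD·D·CD·CD·AAD·DB·AAD·DB·AAD·CD·CD·AAD
    A ↦ CD
    B ↦ D
    C ↦ DB
    D ↦ AAD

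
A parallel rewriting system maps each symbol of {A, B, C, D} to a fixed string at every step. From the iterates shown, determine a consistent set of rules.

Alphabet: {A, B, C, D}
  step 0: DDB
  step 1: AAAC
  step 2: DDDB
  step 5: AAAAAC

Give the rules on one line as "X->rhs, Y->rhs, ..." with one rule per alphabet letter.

A->D, B->AC, C->B, D->A

  step 1 ⇒ step 2: AAAC ⇒ D·D·D·B
    A ↦ D
    C ↦ B
  step 0 ⇒ step 1: DDB ⇒ A·A·AC
    B ↦ AC
  step 0 ⇒ step 1: DDB ⇒ A·A·AC
    D ↦ A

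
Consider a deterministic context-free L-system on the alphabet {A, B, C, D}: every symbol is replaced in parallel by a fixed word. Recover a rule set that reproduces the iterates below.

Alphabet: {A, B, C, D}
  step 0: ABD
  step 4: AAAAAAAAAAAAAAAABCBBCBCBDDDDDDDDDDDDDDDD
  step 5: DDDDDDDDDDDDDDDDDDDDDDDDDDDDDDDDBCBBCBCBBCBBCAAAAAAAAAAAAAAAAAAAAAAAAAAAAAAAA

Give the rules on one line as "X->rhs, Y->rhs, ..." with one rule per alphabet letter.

A->DD, B->BC, C->B, D->AA

  step 4 ⇒ step 5: AAAAAAAAAAAAAAAABCBBCBCBDDDDDDDDDDDDDDDD ⇒ DD·DD·DD·DD·DD·DD·DD·DD·DD·DD·DD·DD·DD·DD·DD·DD·BC·B·BC·BC·B·BC·B·BC·AA·AA·AA·AA·AA·AA·AA·AA·AA·AA·AA·AA·AA·AA·AA·AA
    A ↦ DD
    B ↦ BC
    C ↦ B
    D ↦ AA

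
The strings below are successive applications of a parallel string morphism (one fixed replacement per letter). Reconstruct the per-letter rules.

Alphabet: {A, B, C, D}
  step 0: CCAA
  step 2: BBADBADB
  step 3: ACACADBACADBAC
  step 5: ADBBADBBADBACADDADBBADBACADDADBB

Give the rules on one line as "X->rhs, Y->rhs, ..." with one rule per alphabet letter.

A->AD, B->AC, C->D, D->B

  step 2 ⇒ step 3: BBADBADB ⇒ AC·AC·AD·B·AC·AD·B·AC
    A ↦ AD
    B ↦ AC
    D ↦ B
    C ↦ D  (constrained at step 0)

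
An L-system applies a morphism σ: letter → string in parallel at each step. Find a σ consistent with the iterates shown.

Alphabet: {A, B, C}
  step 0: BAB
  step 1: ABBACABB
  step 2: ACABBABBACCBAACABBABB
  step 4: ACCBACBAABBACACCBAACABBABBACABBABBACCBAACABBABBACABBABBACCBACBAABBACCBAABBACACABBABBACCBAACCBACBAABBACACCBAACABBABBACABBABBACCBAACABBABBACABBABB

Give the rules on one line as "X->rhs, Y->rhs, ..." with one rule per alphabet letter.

  step 1 ⇒ step 2: ABBACABB ⇒ AC·ABB·ABB·AC·CBA·AC·ABB·ABB
    A ↦ AC
    B ↦ ABB
    C ↦ CBA

A->AC, B->ABB, C->CBA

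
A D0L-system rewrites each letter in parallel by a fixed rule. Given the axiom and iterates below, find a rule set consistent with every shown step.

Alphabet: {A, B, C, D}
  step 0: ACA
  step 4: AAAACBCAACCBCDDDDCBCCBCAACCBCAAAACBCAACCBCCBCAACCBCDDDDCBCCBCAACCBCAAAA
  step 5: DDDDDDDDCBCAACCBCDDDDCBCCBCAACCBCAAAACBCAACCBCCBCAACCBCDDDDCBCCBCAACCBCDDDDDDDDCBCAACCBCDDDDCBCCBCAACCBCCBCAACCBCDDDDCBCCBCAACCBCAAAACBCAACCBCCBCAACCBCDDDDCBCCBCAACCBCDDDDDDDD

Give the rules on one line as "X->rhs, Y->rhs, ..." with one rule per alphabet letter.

A->DD, B->AAC, C->CBC, D->A

  step 4 ⇒ step 5: AAAACBCAACCBCDDDDCBCCBCAACCBCAAAACBCAACCBCCBCAACCBCDDDDCBCCBCAACCBCAAAA ⇒ DD·DD·DD·DD·CBC·AAC·CBC·DD·DD·CBC·CBC·AAC·CBC·A·A·A·A·CBC·AAC·CBC·CBC·AAC·CBC·DD·DD·CBC·CBC·AAC·CBC·DD·DD·DD·DD·CBC·AAC·CBC·DD·DD·CBC·CBC·AAC·CBC·CBC·AAC·CBC·DD·DD·CBC·CBC·AAC·CBC·A·A·A·A·CBC·AAC·CBC·CBC·AAC·CBC·DD·DD·CBC·CBC·AAC·CBC·DD·DD·DD·DD
    A ↦ DD
    B ↦ AAC
    C ↦ CBC
    D ↦ A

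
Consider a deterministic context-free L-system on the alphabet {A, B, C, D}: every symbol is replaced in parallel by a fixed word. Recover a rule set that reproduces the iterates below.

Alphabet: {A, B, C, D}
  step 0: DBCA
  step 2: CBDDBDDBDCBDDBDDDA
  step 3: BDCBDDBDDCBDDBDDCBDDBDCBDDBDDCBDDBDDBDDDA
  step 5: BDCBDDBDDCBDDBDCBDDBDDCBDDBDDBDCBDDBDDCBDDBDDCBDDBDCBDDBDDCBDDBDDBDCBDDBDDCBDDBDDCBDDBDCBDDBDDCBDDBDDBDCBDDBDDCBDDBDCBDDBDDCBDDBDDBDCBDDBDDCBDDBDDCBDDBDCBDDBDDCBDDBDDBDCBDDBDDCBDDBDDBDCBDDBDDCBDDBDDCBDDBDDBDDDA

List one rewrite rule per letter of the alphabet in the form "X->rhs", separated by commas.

A->DA, B->C, C->BD, D->BDD

  step 2 ⇒ step 3: CBDDBDDBDCBDDBDDDA ⇒ BD·C·BDD·BDD·C·BDD·BDD·C·BDD·BD·C·BDD·BDD·C·BDD·BDD·BDD·DA
    A ↦ DA
    B ↦ C
    C ↦ BD
    D ↦ BDD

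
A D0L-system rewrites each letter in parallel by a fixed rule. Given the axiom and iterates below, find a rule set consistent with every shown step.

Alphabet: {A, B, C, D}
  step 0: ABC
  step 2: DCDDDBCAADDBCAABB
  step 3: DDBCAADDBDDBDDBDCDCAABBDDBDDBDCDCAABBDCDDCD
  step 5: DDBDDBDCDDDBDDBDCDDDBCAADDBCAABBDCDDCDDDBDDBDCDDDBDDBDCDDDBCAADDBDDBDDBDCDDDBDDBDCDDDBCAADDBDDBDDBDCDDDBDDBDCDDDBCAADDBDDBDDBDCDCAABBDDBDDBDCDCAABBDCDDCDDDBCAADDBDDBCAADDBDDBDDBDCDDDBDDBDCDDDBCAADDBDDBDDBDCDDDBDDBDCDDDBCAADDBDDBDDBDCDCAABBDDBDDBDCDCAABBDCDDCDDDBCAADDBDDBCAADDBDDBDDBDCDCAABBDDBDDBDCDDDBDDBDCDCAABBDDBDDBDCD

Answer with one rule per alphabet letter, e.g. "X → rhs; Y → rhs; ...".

  step 2 ⇒ step 3: DCDDDBCAADDBCAABB ⇒ DDB·CAA·DDB·DDB·DDB·DCD·CAA·B·B·DDB·DDB·DCD·CAA·B·B·DCD·DCD
    A ↦ B
    B ↦ DCD
    C ↦ CAA
    D ↦ DDB

A->B, B->DCD, C->CAA, D->DDB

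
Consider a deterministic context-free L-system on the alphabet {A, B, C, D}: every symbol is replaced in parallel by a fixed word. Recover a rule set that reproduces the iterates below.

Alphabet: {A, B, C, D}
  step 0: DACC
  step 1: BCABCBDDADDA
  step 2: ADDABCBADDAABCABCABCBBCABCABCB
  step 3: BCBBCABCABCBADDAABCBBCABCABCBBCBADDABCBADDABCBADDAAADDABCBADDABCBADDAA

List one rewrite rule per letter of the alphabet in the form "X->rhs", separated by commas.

A->BCB, B->A, C->DDA, D->BCA

  step 2 ⇒ step 3: ADDABCBADDAABCABCABCBBCABCABCB ⇒ BCB·BCA·BCA·BCB·A·DDA·A·BCB·BCA·BCA·BCB·BCB·A·DDA·BCB·A·DDA·BCB·A·DDA·A·A·DDA·BCB·A·DDA·BCB·A·DDA·A
    A ↦ BCB
    B ↦ A
    C ↦ DDA
    D ↦ BCA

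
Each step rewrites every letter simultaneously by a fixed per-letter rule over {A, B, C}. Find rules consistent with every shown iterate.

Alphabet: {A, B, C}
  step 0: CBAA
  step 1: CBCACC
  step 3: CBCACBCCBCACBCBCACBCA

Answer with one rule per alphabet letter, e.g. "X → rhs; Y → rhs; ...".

A->C, B->CA, C->CB

  step 0 ⇒ step 1: CBAA ⇒ CB·CA·C·C
    A ↦ C
    B ↦ CA
    C ↦ CB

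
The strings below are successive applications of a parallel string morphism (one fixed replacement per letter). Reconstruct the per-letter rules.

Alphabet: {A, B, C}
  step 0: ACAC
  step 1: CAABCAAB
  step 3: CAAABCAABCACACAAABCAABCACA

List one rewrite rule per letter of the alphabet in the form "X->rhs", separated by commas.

  step 0 ⇒ step 1: ACAC ⇒ CA·AB·CA·AB
    A ↦ CA
    C ↦ AB
    B ↦ A  (constrained at step 1)

A->CA, B->A, C->AB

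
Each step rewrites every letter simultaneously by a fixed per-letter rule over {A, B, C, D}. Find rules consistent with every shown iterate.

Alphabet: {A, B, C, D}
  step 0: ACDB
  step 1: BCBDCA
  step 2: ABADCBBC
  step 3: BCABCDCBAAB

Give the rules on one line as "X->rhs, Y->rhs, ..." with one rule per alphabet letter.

  step 2 ⇒ step 3: ABADCBBC ⇒ BC·A·BC·DC·B·A·A·B
    A ↦ BC
    B ↦ A
    C ↦ B
    D ↦ DC

A->BC, B->A, C->B, D->DC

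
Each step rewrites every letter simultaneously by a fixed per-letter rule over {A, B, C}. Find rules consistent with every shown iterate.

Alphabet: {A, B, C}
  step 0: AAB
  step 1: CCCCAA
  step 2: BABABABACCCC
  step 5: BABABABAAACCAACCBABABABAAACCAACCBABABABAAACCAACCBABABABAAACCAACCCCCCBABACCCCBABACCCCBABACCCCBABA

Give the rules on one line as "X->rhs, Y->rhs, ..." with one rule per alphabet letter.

  step 1 ⇒ step 2: CCCCAA ⇒ BA·BA·BA·BA·CC·CC
    A ↦ CC
    C ↦ BA
  step 0 ⇒ step 1: AAB ⇒ CC·CC·AA
    B ↦ AA

A->CC, B->AA, C->BA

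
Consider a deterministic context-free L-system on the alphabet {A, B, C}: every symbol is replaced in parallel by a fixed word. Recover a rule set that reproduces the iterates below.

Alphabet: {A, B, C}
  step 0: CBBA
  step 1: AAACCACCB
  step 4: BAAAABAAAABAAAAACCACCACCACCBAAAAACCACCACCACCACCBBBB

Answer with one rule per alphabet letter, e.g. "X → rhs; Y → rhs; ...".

  step 0 ⇒ step 1: CBBA ⇒ AA·ACC·ACC·B
    A ↦ B
    B ↦ ACC
    C ↦ AA

A->B, B->ACC, C->AA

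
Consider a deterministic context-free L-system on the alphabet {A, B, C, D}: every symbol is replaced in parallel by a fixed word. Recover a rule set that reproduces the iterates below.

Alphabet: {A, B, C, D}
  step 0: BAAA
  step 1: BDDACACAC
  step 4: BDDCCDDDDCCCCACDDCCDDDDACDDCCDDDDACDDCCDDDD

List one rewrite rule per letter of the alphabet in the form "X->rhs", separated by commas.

  step 0 ⇒ step 1: BAAA ⇒ BDD·AC·AC·AC
    A ↦ AC
    B ↦ BDD
    C ↦ DD  (constrained at step 1)
    D ↦ C  (constrained at step 1)

A->AC, B->BDD, C->DD, D->C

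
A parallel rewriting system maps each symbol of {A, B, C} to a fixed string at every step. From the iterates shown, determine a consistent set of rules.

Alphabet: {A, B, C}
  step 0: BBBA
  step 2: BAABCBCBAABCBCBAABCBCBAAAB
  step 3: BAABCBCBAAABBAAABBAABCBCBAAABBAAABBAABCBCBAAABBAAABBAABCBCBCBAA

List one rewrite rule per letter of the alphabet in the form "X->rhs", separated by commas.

A->BC, B->BAA, C->AB

  step 2 ⇒ step 3: BAABCBCBAABCBCBAABCBCBAAAB ⇒ BAA·BC·BC·BAA·AB·BAA·AB·BAA·BC·BC·BAA·AB·BAA·AB·BAA·BC·BC·BAA·AB·BAA·AB·BAA·BC·BC·BC·BAA
    A ↦ BC
    B ↦ BAA
    C ↦ AB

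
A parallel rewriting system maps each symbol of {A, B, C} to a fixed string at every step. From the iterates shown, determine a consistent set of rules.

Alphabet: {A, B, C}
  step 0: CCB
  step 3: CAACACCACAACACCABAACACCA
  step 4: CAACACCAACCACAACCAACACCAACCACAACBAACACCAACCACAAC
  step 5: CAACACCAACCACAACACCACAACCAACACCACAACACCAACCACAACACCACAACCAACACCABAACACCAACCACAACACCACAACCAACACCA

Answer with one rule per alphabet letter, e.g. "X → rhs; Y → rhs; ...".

  step 4 ⇒ step 5: CAACACCAACCACAACCAACACCAACCACAACBAACACCAACCACAAC ⇒ CA·AC·AC·CA·AC·CA·CA·AC·AC·CA·CA·AC·CA·AC·AC·CA·CA·AC·AC·CA·AC·CA·CA·AC·AC·CA·CA·AC·CA·AC·AC·CA·BA·AC·AC·CA·AC·CA·CA·AC·AC·CA·CA·AC·CA·AC·AC·CA
    A ↦ AC
    B ↦ BA
    C ↦ CA

A->AC, B->BA, C->CA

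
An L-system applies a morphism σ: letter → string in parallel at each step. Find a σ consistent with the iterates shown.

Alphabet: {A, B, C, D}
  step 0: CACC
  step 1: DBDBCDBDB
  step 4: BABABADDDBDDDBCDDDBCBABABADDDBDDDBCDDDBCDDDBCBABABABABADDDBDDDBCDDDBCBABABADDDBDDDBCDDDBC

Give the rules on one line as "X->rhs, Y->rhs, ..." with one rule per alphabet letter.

A->DBC, B->DD, C->DB, D->BA

  step 0 ⇒ step 1: CACC ⇒ DB·DBC·DB·DB
    A ↦ DBC
    C ↦ DB
    B ↦ DD  (constrained at step 1)
    D ↦ BA  (constrained at step 1)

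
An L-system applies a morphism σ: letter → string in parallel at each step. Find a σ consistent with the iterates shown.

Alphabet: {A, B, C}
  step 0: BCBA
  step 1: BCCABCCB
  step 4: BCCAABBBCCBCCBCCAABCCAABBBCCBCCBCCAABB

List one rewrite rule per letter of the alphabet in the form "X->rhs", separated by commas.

  step 0 ⇒ step 1: BCBA ⇒ BCC·A·BCC·B
    A ↦ B
    B ↦ BCC
    C ↦ A

A->B, B->BCC, C->A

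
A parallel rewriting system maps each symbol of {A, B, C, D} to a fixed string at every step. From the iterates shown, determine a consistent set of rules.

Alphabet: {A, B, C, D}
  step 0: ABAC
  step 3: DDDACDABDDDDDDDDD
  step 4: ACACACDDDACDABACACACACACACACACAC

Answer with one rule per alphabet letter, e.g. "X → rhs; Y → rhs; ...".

A->D, B->AB, C->DD, D->AC

  step 3 ⇒ step 4: DDDACDABDDDDDDDDD ⇒ AC·AC·AC·D·DD·AC·D·AB·AC·AC·AC·AC·AC·AC·AC·AC·AC
    A ↦ D
    B ↦ AB
    C ↦ DD
    D ↦ AC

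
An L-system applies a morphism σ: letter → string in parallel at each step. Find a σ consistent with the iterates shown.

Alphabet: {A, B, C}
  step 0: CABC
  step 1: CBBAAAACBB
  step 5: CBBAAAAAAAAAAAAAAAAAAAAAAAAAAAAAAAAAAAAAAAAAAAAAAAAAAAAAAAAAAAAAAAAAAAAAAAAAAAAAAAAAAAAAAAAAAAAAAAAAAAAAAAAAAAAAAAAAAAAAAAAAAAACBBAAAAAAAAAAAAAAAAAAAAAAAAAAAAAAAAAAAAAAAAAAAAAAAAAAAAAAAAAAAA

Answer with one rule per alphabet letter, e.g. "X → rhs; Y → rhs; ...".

  step 0 ⇒ step 1: CABC ⇒ CBB·AA·AA·CBB
    A ↦ AA
    B ↦ AA
    C ↦ CBB

A->AA, B->AA, C->CBB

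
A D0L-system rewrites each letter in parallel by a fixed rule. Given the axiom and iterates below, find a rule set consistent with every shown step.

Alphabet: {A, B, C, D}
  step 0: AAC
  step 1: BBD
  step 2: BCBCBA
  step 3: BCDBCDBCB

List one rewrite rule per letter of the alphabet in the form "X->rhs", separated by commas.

  step 2 ⇒ step 3: BCBCBA ⇒ BC·D·BC·D·BC·B
    A ↦ B
    B ↦ BC
    C ↦ D
  step 1 ⇒ step 2: BBD ⇒ BC·BC·BA
    D ↦ BA

A->B, B->BC, C->D, D->BA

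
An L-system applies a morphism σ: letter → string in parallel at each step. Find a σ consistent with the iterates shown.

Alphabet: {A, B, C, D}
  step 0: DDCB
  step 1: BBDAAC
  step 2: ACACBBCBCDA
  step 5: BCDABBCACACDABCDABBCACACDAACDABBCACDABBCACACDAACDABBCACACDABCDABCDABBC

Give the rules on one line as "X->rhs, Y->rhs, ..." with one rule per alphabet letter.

A->BC, B->AC, C->DA, D->B

  step 1 ⇒ step 2: BBDAAC ⇒ AC·AC·B·BC·BC·DA
    A ↦ BC
    B ↦ AC
    C ↦ DA
    D ↦ B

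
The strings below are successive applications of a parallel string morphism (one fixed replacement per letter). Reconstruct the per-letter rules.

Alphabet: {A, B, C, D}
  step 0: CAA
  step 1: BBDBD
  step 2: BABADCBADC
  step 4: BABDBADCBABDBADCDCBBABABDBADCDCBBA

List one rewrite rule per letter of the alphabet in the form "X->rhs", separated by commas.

A->BD, B->BA, C->B, D->DC

  step 1 ⇒ step 2: BBDBD ⇒ BA·BA·DC·BA·DC
    B ↦ BA
    D ↦ DC
  step 0 ⇒ step 1: CAA ⇒ B·BD·BD
    A ↦ BD
  step 0 ⇒ step 1: CAA ⇒ B·BD·BD
    C ↦ B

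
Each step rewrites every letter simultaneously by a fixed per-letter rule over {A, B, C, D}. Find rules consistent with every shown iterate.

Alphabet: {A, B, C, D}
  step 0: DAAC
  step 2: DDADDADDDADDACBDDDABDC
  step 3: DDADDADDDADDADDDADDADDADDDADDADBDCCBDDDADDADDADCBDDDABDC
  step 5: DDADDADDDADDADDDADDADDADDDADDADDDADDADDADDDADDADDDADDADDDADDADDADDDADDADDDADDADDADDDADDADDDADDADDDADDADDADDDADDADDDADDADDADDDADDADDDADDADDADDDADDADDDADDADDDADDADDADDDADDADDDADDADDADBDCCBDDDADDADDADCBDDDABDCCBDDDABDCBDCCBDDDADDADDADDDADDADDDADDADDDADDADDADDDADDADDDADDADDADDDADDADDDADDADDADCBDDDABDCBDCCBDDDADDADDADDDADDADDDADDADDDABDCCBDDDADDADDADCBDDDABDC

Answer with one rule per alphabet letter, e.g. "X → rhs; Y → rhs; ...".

  step 2 ⇒ step 3: DDADDADDDADDACBDDDABDC ⇒ DDA·DDA·D·DDA·DDA·D·DDA·DDA·DDA·D·DDA·DDA·D·BDC·CBD·DDA·DDA·DDA·D·CBD·DDA·BDC
    A ↦ D
    B ↦ CBD
    C ↦ BDC
    D ↦ DDA

A->D, B->CBD, C->BDC, D->DDA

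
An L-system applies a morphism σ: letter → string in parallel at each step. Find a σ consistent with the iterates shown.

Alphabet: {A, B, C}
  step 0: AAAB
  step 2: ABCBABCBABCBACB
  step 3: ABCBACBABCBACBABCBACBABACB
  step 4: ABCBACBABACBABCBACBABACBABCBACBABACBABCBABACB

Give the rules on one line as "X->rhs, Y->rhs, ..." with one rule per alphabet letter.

  step 3 ⇒ step 4: ABCBACBABCBACBABCBACBABACB ⇒ AB·CB·A·CB·AB·A·CB·AB·CB·A·CB·AB·A·CB·AB·CB·A·CB·AB·A·CB·AB·CB·AB·A·CB
    A ↦ AB
    B ↦ CB
    C ↦ A

A->AB, B->CB, C->A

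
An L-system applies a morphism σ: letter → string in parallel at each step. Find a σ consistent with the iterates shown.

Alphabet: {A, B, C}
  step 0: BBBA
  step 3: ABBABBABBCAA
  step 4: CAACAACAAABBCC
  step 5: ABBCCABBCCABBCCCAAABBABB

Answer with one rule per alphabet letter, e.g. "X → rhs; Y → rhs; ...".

A->C, B->A, C->ABB

  step 4 ⇒ step 5: CAACAACAAABBCC ⇒ ABB·C·C·ABB·C·C·ABB·C·C·C·A·A·ABB·ABB
    A ↦ C
    B ↦ A
    C ↦ ABB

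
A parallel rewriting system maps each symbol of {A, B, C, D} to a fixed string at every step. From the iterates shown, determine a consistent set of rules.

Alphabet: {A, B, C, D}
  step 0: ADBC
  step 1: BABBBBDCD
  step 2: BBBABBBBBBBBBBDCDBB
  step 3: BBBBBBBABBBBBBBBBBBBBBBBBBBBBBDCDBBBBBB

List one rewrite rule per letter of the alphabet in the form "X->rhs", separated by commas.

  step 2 ⇒ step 3: BBBABBBBBBBBBBDCDBB ⇒ BB·BB·BB·BA·BB·BB·BB·BB·BB·BB·BB·BB·BB·BB·BB·DCD·BB·BB·BB
    A ↦ BA
    B ↦ BB
    C ↦ DCD
    D ↦ BB

A->BA, B->BB, C->DCD, D->BB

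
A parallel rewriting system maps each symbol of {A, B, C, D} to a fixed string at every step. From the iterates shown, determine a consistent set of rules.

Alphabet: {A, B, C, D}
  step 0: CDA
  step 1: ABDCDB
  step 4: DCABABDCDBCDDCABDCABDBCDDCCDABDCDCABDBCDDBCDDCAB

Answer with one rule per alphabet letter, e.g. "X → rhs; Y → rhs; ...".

  step 0 ⇒ step 1: CDA ⇒ AB·DC·DB
    A ↦ DB
    C ↦ AB
    D ↦ DC
    B ↦ CD  (constrained at step 1)

A->DB, B->CD, C->AB, D->DC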